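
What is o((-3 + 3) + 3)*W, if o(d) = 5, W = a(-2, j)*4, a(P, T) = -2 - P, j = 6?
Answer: 0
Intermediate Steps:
W = 0 (W = (-2 - 1*(-2))*4 = (-2 + 2)*4 = 0*4 = 0)
o((-3 + 3) + 3)*W = 5*0 = 0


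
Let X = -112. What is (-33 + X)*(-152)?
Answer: 22040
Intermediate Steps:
(-33 + X)*(-152) = (-33 - 112)*(-152) = -145*(-152) = 22040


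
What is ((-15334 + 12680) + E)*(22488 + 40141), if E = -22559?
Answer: -1579064977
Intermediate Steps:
((-15334 + 12680) + E)*(22488 + 40141) = ((-15334 + 12680) - 22559)*(22488 + 40141) = (-2654 - 22559)*62629 = -25213*62629 = -1579064977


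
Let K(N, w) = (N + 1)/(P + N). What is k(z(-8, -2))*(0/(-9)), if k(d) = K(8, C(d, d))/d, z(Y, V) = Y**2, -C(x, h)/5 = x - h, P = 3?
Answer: 0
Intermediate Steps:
C(x, h) = -5*x + 5*h (C(x, h) = -5*(x - h) = -5*x + 5*h)
K(N, w) = (1 + N)/(3 + N) (K(N, w) = (N + 1)/(3 + N) = (1 + N)/(3 + N))
k(d) = 9/(11*d) (k(d) = ((1 + 8)/(3 + 8))/d = (9/11)/d = ((1/11)*9)/d = 9/(11*d))
k(z(-8, -2))*(0/(-9)) = (9/(11*((-8)**2)))*(0/(-9)) = ((9/11)/64)*(0*(-1/9)) = ((9/11)*(1/64))*0 = (9/704)*0 = 0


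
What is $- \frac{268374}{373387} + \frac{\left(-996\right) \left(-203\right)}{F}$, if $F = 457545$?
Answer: $- \frac{15766270358}{56947118305} \approx -0.27686$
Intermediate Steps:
$- \frac{268374}{373387} + \frac{\left(-996\right) \left(-203\right)}{F} = - \frac{268374}{373387} + \frac{\left(-996\right) \left(-203\right)}{457545} = \left(-268374\right) \frac{1}{373387} + 202188 \cdot \frac{1}{457545} = - \frac{268374}{373387} + \frac{67396}{152515} = - \frac{15766270358}{56947118305}$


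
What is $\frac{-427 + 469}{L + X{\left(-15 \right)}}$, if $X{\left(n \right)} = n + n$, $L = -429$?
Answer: $- \frac{14}{153} \approx -0.091503$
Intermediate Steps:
$X{\left(n \right)} = 2 n$
$\frac{-427 + 469}{L + X{\left(-15 \right)}} = \frac{-427 + 469}{-429 + 2 \left(-15\right)} = \frac{42}{-429 - 30} = \frac{42}{-459} = 42 \left(- \frac{1}{459}\right) = - \frac{14}{153}$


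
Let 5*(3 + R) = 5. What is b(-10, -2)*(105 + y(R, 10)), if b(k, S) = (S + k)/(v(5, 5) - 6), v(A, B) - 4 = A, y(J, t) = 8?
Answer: -452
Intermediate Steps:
R = -2 (R = -3 + (⅕)*5 = -3 + 1 = -2)
v(A, B) = 4 + A
b(k, S) = S/3 + k/3 (b(k, S) = (S + k)/((4 + 5) - 6) = (S + k)/(9 - 6) = (S + k)/3 = (S + k)*(⅓) = S/3 + k/3)
b(-10, -2)*(105 + y(R, 10)) = ((⅓)*(-2) + (⅓)*(-10))*(105 + 8) = (-⅔ - 10/3)*113 = -4*113 = -452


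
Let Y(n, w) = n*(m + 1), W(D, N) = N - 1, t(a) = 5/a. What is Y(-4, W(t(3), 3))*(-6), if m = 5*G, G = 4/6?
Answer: 104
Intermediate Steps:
G = ⅔ (G = 4*(⅙) = ⅔ ≈ 0.66667)
m = 10/3 (m = 5*(⅔) = 10/3 ≈ 3.3333)
W(D, N) = -1 + N
Y(n, w) = 13*n/3 (Y(n, w) = n*(10/3 + 1) = n*(13/3) = 13*n/3)
Y(-4, W(t(3), 3))*(-6) = ((13/3)*(-4))*(-6) = -52/3*(-6) = 104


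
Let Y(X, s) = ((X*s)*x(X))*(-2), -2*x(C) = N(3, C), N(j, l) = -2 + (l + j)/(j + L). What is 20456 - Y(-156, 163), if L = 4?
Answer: -4103284/7 ≈ -5.8618e+5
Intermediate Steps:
N(j, l) = -2 + (j + l)/(4 + j) (N(j, l) = -2 + (l + j)/(j + 4) = -2 + (j + l)/(4 + j))
x(C) = 11/14 - C/14 (x(C) = -(-8 + C - 1*3)/(2*(4 + 3)) = -(-8 + C - 3)/(2*7) = -(-11 + C)/14 = -(-11/7 + C/7)/2 = 11/14 - C/14)
Y(X, s) = -2*X*s*(11/14 - X/14) (Y(X, s) = ((X*s)*(11/14 - X/14))*(-2) = (X*s*(11/14 - X/14))*(-2) = -2*X*s*(11/14 - X/14))
20456 - Y(-156, 163) = 20456 - (-156)*163*(-11 - 156)/7 = 20456 - (-156)*163*(-167)/7 = 20456 - 1*4246476/7 = 20456 - 4246476/7 = -4103284/7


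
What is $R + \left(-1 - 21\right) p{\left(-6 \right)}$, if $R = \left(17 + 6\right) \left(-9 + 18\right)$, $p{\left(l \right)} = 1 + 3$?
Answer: $119$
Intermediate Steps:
$p{\left(l \right)} = 4$
$R = 207$ ($R = 23 \cdot 9 = 207$)
$R + \left(-1 - 21\right) p{\left(-6 \right)} = 207 + \left(-1 - 21\right) 4 = 207 - 88 = 119$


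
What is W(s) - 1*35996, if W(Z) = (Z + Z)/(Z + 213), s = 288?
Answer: -6011140/167 ≈ -35995.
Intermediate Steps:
W(Z) = 2*Z/(213 + Z) (W(Z) = (2*Z)/(213 + Z) = 2*Z/(213 + Z))
W(s) - 1*35996 = 2*288/(213 + 288) - 1*35996 = 2*288/501 - 35996 = 2*288*(1/501) - 35996 = 192/167 - 35996 = -6011140/167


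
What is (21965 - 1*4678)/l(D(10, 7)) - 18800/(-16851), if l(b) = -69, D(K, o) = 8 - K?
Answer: -32222893/129191 ≈ -249.42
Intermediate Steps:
(21965 - 1*4678)/l(D(10, 7)) - 18800/(-16851) = (21965 - 1*4678)/(-69) - 18800/(-16851) = (21965 - 4678)*(-1/69) - 18800*(-1/16851) = 17287*(-1/69) + 18800/16851 = -17287/69 + 18800/16851 = -32222893/129191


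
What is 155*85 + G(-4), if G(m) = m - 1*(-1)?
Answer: 13172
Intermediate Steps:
G(m) = 1 + m (G(m) = m + 1 = 1 + m)
155*85 + G(-4) = 155*85 + (1 - 4) = 13175 - 3 = 13172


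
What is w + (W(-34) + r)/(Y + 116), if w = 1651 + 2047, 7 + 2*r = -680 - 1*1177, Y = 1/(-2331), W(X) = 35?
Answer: 997829803/270395 ≈ 3690.3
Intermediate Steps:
Y = -1/2331 ≈ -0.00042900
r = -932 (r = -7/2 + (-680 - 1*1177)/2 = -7/2 + (-680 - 1177)/2 = -7/2 + (1/2)*(-1857) = -7/2 - 1857/2 = -932)
w = 3698
w + (W(-34) + r)/(Y + 116) = 3698 + (35 - 932)/(-1/2331 + 116) = 3698 - 897/270395/2331 = 3698 - 897*2331/270395 = 3698 - 2090907/270395 = 997829803/270395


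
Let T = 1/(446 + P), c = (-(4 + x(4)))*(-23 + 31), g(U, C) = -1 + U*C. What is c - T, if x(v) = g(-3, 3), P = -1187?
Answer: 35569/741 ≈ 48.001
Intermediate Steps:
g(U, C) = -1 + C*U
x(v) = -10 (x(v) = -1 + 3*(-3) = -1 - 9 = -10)
c = 48 (c = (-(4 - 10))*(-23 + 31) = -1*(-6)*8 = 6*8 = 48)
T = -1/741 (T = 1/(446 - 1187) = 1/(-741) = -1/741 ≈ -0.0013495)
c - T = 48 - 1*(-1/741) = 48 + 1/741 = 35569/741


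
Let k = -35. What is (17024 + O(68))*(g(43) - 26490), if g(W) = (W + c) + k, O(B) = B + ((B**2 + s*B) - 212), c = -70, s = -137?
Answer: -323615776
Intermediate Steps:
O(B) = -212 + B**2 - 136*B (O(B) = B + ((B**2 - 137*B) - 212) = B + (-212 + B**2 - 137*B) = -212 + B**2 - 136*B)
g(W) = -105 + W (g(W) = (W - 70) - 35 = (-70 + W) - 35 = -105 + W)
(17024 + O(68))*(g(43) - 26490) = (17024 + (-212 + 68**2 - 136*68))*((-105 + 43) - 26490) = (17024 + (-212 + 4624 - 9248))*(-62 - 26490) = (17024 - 4836)*(-26552) = 12188*(-26552) = -323615776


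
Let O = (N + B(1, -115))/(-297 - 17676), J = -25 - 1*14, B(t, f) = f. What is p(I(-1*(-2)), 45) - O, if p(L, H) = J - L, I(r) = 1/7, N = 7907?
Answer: -4870058/125811 ≈ -38.709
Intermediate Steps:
J = -39 (J = -25 - 14 = -39)
I(r) = ⅐
p(L, H) = -39 - L
O = -7792/17973 (O = (7907 - 115)/(-297 - 17676) = 7792/(-17973) = 7792*(-1/17973) = -7792/17973 ≈ -0.43354)
p(I(-1*(-2)), 45) - O = (-39 - 1*⅐) - 1*(-7792/17973) = (-39 - ⅐) + 7792/17973 = -274/7 + 7792/17973 = -4870058/125811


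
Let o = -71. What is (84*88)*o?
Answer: -524832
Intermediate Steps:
(84*88)*o = (84*88)*(-71) = 7392*(-71) = -524832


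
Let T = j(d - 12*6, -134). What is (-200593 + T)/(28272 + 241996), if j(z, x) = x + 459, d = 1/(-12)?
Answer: -50067/67567 ≈ -0.74100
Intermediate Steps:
d = -1/12 (d = 1*(-1/12) = -1/12 ≈ -0.083333)
j(z, x) = 459 + x
T = 325 (T = 459 - 134 = 325)
(-200593 + T)/(28272 + 241996) = (-200593 + 325)/(28272 + 241996) = -200268/270268 = -200268*1/270268 = -50067/67567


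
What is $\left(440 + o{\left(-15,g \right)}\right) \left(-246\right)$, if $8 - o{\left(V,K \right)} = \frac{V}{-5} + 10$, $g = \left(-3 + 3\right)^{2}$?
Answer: $-107010$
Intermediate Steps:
$g = 0$ ($g = 0^{2} = 0$)
$o{\left(V,K \right)} = -2 + \frac{V}{5}$ ($o{\left(V,K \right)} = 8 - \left(\frac{V}{-5} + 10\right) = 8 - \left(V \left(- \frac{1}{5}\right) + 10\right) = 8 - \left(- \frac{V}{5} + 10\right) = 8 - \left(10 - \frac{V}{5}\right) = 8 + \left(-10 + \frac{V}{5}\right) = -2 + \frac{V}{5}$)
$\left(440 + o{\left(-15,g \right)}\right) \left(-246\right) = \left(440 + \left(-2 + \frac{1}{5} \left(-15\right)\right)\right) \left(-246\right) = \left(440 - 5\right) \left(-246\right) = 435 \left(-246\right) = -107010$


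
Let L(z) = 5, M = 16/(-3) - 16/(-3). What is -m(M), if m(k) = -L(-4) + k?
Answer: 5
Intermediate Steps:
M = 0 (M = 16*(-⅓) - 16*(-⅓) = -16/3 + 16/3 = 0)
m(k) = -5 + k (m(k) = -1*5 + k = -5 + k)
-m(M) = -(-5 + 0) = -1*(-5) = 5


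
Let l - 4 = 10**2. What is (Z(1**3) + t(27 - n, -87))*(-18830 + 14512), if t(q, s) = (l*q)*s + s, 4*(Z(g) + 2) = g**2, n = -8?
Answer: 2735614925/2 ≈ 1.3678e+9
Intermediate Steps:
l = 104 (l = 4 + 10**2 = 4 + 100 = 104)
Z(g) = -2 + g**2/4
t(q, s) = s + 104*q*s (t(q, s) = (104*q)*s + s = 104*q*s + s = s + 104*q*s)
(Z(1**3) + t(27 - n, -87))*(-18830 + 14512) = ((-2 + (1**3)**2/4) - 87*(1 + 104*(27 - 1*(-8))))*(-18830 + 14512) = ((-2 + (1/4)*1**2) - 87*(1 + 104*(27 + 8)))*(-4318) = ((-2 + (1/4)*1) - 87*(1 + 104*35))*(-4318) = ((-2 + 1/4) - 87*(1 + 3640))*(-4318) = (-7/4 - 87*3641)*(-4318) = (-7/4 - 316767)*(-4318) = -1267075/4*(-4318) = 2735614925/2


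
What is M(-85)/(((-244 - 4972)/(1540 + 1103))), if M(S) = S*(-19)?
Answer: -4268445/5216 ≈ -818.34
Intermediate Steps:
M(S) = -19*S
M(-85)/(((-244 - 4972)/(1540 + 1103))) = (-19*(-85))/(((-244 - 4972)/(1540 + 1103))) = 1615/((-5216/2643)) = 1615/((-5216*1/2643)) = 1615/(-5216/2643) = 1615*(-2643/5216) = -4268445/5216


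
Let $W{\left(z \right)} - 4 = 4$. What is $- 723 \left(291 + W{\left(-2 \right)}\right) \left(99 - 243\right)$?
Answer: $31129488$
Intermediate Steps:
$W{\left(z \right)} = 8$ ($W{\left(z \right)} = 4 + 4 = 8$)
$- 723 \left(291 + W{\left(-2 \right)}\right) \left(99 - 243\right) = - 723 \left(291 + 8\right) \left(99 - 243\right) = - 723 \cdot 299 \left(-144\right) = \left(-723\right) \left(-43056\right) = 31129488$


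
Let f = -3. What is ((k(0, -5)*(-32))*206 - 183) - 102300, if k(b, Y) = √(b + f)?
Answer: -102483 - 6592*I*√3 ≈ -1.0248e+5 - 11418.0*I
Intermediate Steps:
k(b, Y) = √(-3 + b) (k(b, Y) = √(b - 3) = √(-3 + b))
((k(0, -5)*(-32))*206 - 183) - 102300 = ((√(-3 + 0)*(-32))*206 - 183) - 102300 = ((√(-3)*(-32))*206 - 183) - 102300 = (((I*√3)*(-32))*206 - 183) - 102300 = (-32*I*√3*206 - 183) - 102300 = (-6592*I*√3 - 183) - 102300 = (-183 - 6592*I*√3) - 102300 = -102483 - 6592*I*√3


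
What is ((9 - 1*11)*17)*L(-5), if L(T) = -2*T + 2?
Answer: -408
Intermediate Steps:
L(T) = 2 - 2*T
((9 - 1*11)*17)*L(-5) = ((9 - 1*11)*17)*(2 - 2*(-5)) = ((9 - 11)*17)*(2 + 10) = -2*17*12 = -34*12 = -408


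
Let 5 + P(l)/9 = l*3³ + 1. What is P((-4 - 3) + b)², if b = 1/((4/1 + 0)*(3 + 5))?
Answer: 3062626281/1024 ≈ 2.9908e+6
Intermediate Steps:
b = 1/32 (b = 1/((4*1 + 0)*8) = 1/((4 + 0)*8) = 1/(4*8) = 1/32 ≈ 0.031250)
P(l) = -36 + 243*l (P(l) = -45 + 9*(l*3³ + 1) = -45 + 9*(l*27 + 1) = -45 + 9*(27*l + 1) = -45 + 9*(1 + 27*l) = -45 + (9 + 243*l) = -36 + 243*l)
P((-4 - 3) + b)² = (-36 + 243*((-4 - 3) + 1/32))² = (-36 + 243*(-7 + 1/32))² = (-36 + 243*(-223/32))² = (-36 - 54189/32)² = (-55341/32)² = 3062626281/1024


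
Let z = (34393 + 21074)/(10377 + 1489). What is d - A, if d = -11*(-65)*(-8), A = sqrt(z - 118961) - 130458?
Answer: 124738 - I*sqrt(16749283316294)/11866 ≈ 1.2474e+5 - 344.9*I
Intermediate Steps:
z = 55467/11866 ≈ 4.6744
A = -130458 + I*sqrt(16749283316294)/11866 (A = sqrt(55467/11866 - 118961) - 130458 = sqrt(-1411535759/11866) - 130458 = I*sqrt(16749283316294)/11866 - 130458 = -130458 + I*sqrt(16749283316294)/11866 ≈ -1.3046e+5 + 344.9*I)
d = -5720 (d = 715*(-8) = -5720)
d - A = -5720 - (-130458 + I*sqrt(16749283316294)/11866) = -5720 + (130458 - I*sqrt(16749283316294)/11866) = 124738 - I*sqrt(16749283316294)/11866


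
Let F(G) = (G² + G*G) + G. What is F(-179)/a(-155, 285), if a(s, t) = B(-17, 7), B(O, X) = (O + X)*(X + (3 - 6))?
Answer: -63903/40 ≈ -1597.6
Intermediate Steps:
B(O, X) = (-3 + X)*(O + X) (B(O, X) = (O + X)*(X - 3) = (O + X)*(-3 + X) = (-3 + X)*(O + X))
a(s, t) = -40 (a(s, t) = 7² - 3*(-17) - 3*7 - 17*7 = 49 + 51 - 21 - 119 = -40)
F(G) = G + 2*G² (F(G) = (G² + G²) + G = 2*G² + G = G + 2*G²)
F(-179)/a(-155, 285) = -179*(1 + 2*(-179))/(-40) = -179*(1 - 358)*(-1/40) = -179*(-357)*(-1/40) = 63903*(-1/40) = -63903/40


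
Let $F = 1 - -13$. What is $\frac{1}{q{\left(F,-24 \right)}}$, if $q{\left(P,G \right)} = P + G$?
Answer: $- \frac{1}{10} \approx -0.1$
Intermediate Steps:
$F = 14$ ($F = 1 + 13 = 14$)
$q{\left(P,G \right)} = G + P$
$\frac{1}{q{\left(F,-24 \right)}} = \frac{1}{-24 + 14} = \frac{1}{-10} = - \frac{1}{10}$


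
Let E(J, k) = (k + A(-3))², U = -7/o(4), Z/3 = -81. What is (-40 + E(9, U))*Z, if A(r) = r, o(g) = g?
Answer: 67797/16 ≈ 4237.3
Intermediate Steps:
Z = -243 (Z = 3*(-81) = -243)
U = -7/4 ≈ -1.7500
E(J, k) = (-3 + k)² (E(J, k) = (k - 3)² = (-3 + k)²)
(-40 + E(9, U))*Z = (-40 + (-3 - 7/4)²)*(-243) = (-40 + (-19/4)²)*(-243) = (-40 + 361/16)*(-243) = -279/16*(-243) = 67797/16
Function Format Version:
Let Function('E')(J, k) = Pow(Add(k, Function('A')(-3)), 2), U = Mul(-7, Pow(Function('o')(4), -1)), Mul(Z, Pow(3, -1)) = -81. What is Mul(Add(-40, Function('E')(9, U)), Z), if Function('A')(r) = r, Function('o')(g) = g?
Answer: Rational(67797, 16) ≈ 4237.3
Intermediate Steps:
Z = -243 (Z = Mul(3, -81) = -243)
U = Rational(-7, 4) (U = Mul(-7, Pow(4, -1)) = Mul(-7, Rational(1, 4)) = Rational(-7, 4) ≈ -1.7500)
Function('E')(J, k) = Pow(Add(-3, k), 2) (Function('E')(J, k) = Pow(Add(k, -3), 2) = Pow(Add(-3, k), 2))
Mul(Add(-40, Function('E')(9, U)), Z) = Mul(Add(-40, Pow(Add(-3, Rational(-7, 4)), 2)), -243) = Mul(Add(-40, Pow(Rational(-19, 4), 2)), -243) = Mul(Add(-40, Rational(361, 16)), -243) = Mul(Rational(-279, 16), -243) = Rational(67797, 16)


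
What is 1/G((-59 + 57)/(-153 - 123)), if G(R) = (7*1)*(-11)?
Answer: -1/77 ≈ -0.012987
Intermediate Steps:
G(R) = -77 (G(R) = 7*(-11) = -77)
1/G((-59 + 57)/(-153 - 123)) = 1/(-77) = -1/77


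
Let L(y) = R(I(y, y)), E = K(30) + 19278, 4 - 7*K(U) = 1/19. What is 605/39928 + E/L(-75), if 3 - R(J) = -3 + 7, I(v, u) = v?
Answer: -14625324001/758632 ≈ -19279.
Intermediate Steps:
K(U) = 75/133 (K(U) = 4/7 - 1/7/19 = 4/7 - 1/7*1/19 = 4/7 - 1/133 = 75/133)
E = 2564049/133 (E = 75/133 + 19278 = 2564049/133 ≈ 19279.)
R(J) = -1 (R(J) = 3 - (-3 + 7) = 3 - 1*4 = 3 - 4 = -1)
L(y) = -1
605/39928 + E/L(-75) = 605/39928 + (2564049/133)/(-1) = 605*(1/39928) + (2564049/133)*(-1) = 605/39928 - 2564049/133 = -14625324001/758632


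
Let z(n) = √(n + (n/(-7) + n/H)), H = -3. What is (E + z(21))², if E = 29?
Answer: (29 + √11)² ≈ 1044.4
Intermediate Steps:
z(n) = √231*√n/21 (z(n) = √(n + (n/(-7) + n/(-3))) = √(n + (n*(-⅐) + n*(-⅓))) = √(n + (-n/7 - n/3)) = √(n - 10*n/21) = √(11*n/21) = √231*√n/21)
(E + z(21))² = (29 + √231*√21/21)² = (29 + √11)²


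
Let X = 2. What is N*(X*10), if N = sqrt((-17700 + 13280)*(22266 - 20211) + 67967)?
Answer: 20*I*sqrt(9015133) ≈ 60050.0*I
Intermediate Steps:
N = I*sqrt(9015133) (N = sqrt(-4420*2055 + 67967) = sqrt(-9083100 + 67967) = sqrt(-9015133) = I*sqrt(9015133) ≈ 3002.5*I)
N*(X*10) = (I*sqrt(9015133))*(2*10) = (I*sqrt(9015133))*20 = 20*I*sqrt(9015133)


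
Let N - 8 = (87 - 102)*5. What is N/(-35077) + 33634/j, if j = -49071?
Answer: -1176492061/1721263467 ≈ -0.68351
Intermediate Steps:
N = -67 (N = 8 + (87 - 102)*5 = 8 - 15*5 = 8 - 75 = -67)
N/(-35077) + 33634/j = -67/(-35077) + 33634/(-49071) = -67*(-1/35077) + 33634*(-1/49071) = 67/35077 - 33634/49071 = -1176492061/1721263467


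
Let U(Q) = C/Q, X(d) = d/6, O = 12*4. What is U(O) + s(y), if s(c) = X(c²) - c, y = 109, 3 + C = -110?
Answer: 29901/16 ≈ 1868.8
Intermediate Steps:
C = -113 (C = -3 - 110 = -113)
O = 48
X(d) = d/6 (X(d) = d*(⅙) = d/6)
U(Q) = -113/Q
s(c) = -c + c²/6 (s(c) = c²/6 - c = -c + c²/6)
U(O) + s(y) = -113/48 + (⅙)*109*(-6 + 109) = -113*1/48 + (⅙)*109*103 = -113/48 + 11227/6 = 29901/16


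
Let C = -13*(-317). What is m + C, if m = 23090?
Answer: 27211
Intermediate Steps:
C = 4121
m + C = 23090 + 4121 = 27211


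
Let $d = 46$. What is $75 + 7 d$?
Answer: $397$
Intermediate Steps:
$75 + 7 d = 75 + 7 \cdot 46 = 75 + 322 = 397$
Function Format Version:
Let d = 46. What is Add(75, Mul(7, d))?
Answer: 397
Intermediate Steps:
Add(75, Mul(7, d)) = Add(75, Mul(7, 46)) = Add(75, 322) = 397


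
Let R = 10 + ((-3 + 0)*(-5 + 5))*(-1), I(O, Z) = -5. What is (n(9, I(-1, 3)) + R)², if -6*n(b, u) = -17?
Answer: 5929/36 ≈ 164.69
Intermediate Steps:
R = 10 (R = 10 - 3*0*(-1) = 10 + 0*(-1) = 10 + 0 = 10)
n(b, u) = 17/6 (n(b, u) = -⅙*(-17) = 17/6)
(n(9, I(-1, 3)) + R)² = (17/6 + 10)² = (77/6)² = 5929/36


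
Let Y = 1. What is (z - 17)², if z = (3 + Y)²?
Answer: 1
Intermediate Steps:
z = 16 (z = (3 + 1)² = 4² = 16)
(z - 17)² = (16 - 17)² = (-1)² = 1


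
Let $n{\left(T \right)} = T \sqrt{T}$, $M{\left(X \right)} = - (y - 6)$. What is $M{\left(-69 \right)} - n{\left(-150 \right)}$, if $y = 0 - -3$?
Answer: $3 + 750 i \sqrt{6} \approx 3.0 + 1837.1 i$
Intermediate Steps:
$y = 3$ ($y = 0 + 3 = 3$)
$M{\left(X \right)} = 3$ ($M{\left(X \right)} = - (3 - 6) = \left(-1\right) \left(-3\right) = 3$)
$n{\left(T \right)} = T^{\frac{3}{2}}$
$M{\left(-69 \right)} - n{\left(-150 \right)} = 3 - \left(-150\right)^{\frac{3}{2}} = 3 - - 750 i \sqrt{6} = 3 + 750 i \sqrt{6}$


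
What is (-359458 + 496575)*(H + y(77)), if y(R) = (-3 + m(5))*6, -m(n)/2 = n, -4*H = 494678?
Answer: -33935771915/2 ≈ -1.6968e+10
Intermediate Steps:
H = -247339/2 (H = -1/4*494678 = -247339/2 ≈ -1.2367e+5)
m(n) = -2*n
y(R) = -78 (y(R) = (-3 - 2*5)*6 = (-3 - 10)*6 = -13*6 = -78)
(-359458 + 496575)*(H + y(77)) = (-359458 + 496575)*(-247339/2 - 78) = 137117*(-247495/2) = -33935771915/2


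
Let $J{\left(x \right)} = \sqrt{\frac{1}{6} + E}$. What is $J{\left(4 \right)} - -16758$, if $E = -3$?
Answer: $16758 + \frac{i \sqrt{102}}{6} \approx 16758.0 + 1.6833 i$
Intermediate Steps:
$J{\left(x \right)} = \frac{i \sqrt{102}}{6}$ ($J{\left(x \right)} = \sqrt{\frac{1}{6} - 3} = \sqrt{- \frac{17}{6}} = \frac{i \sqrt{102}}{6}$)
$J{\left(4 \right)} - -16758 = \frac{i \sqrt{102}}{6} - -16758 = \frac{i \sqrt{102}}{6} + 16758 = 16758 + \frac{i \sqrt{102}}{6}$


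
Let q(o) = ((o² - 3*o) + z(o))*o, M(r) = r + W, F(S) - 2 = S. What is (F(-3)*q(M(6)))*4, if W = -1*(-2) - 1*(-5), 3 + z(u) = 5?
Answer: -6864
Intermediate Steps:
F(S) = 2 + S
z(u) = 2 (z(u) = -3 + 5 = 2)
W = 7 (W = 2 + 5 = 7)
M(r) = 7 + r (M(r) = r + 7 = 7 + r)
q(o) = o*(2 + o² - 3*o) (q(o) = ((o² - 3*o) + 2)*o = (2 + o² - 3*o)*o = o*(2 + o² - 3*o))
(F(-3)*q(M(6)))*4 = ((2 - 3)*((7 + 6)*(2 + (7 + 6)² - 3*(7 + 6))))*4 = -13*(2 + 13² - 3*13)*4 = -13*(2 + 169 - 39)*4 = -13*132*4 = -1*1716*4 = -1716*4 = -6864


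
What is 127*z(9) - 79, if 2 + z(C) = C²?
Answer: 9954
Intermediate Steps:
z(C) = -2 + C²
127*z(9) - 79 = 127*(-2 + 9²) - 79 = 127*(-2 + 81) - 79 = 127*79 - 79 = 10033 - 79 = 9954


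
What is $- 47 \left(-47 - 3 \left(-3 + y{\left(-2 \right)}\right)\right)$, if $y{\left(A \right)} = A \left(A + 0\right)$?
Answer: $2350$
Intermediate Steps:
$y{\left(A \right)} = A^{2}$ ($y{\left(A \right)} = A A = A^{2}$)
$- 47 \left(-47 - 3 \left(-3 + y{\left(-2 \right)}\right)\right) = - 47 \left(-47 - 3 \left(-3 + \left(-2\right)^{2}\right)\right) = - 47 \left(-47 - 3 \left(-3 + 4\right)\right) = - 47 \left(-47 - 3\right) = \left(-47\right) \left(-50\right) = 2350$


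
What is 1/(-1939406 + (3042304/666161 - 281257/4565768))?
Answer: -3041536576648/5898760582878785993 ≈ -5.1562e-7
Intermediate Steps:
1/(-1939406 + (3042304/666161 - 281257/4565768)) = 1/(-1939406 + 13703091805095/3041536576648) = 1/(-5898760582878785993/3041536576648) = -3041536576648/5898760582878785993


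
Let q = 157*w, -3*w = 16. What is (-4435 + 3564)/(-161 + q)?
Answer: 2613/2995 ≈ 0.87245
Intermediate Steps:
w = -16/3 (w = -1/3*16 = -16/3 ≈ -5.3333)
q = -2512/3 (q = 157*(-16/3) = -2512/3 ≈ -837.33)
(-4435 + 3564)/(-161 + q) = (-4435 + 3564)/(-161 - 2512/3) = -871/(-2995/3) = -871*(-3/2995) = 2613/2995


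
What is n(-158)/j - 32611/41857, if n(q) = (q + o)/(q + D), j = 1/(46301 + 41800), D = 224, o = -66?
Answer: -137672384849/460427 ≈ -2.9901e+5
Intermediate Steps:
j = 1/88101 ≈ 1.1351e-5
n(q) = (-66 + q)/(224 + q) (n(q) = (q - 66)/(q + 224) = (-66 + q)/(224 + q))
n(-158)/j - 32611/41857 = ((-66 - 158)/(224 - 158))/(1/88101) - 32611/41857 = (-224/66)*88101 - 32611*1/41857 = ((1/66)*(-224))*88101 - 32611/41857 = -112/33*88101 - 32611/41857 = -3289104/11 - 32611/41857 = -137672384849/460427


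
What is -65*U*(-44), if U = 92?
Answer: 263120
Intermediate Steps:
-65*U*(-44) = -65*92*(-44) = -5980*(-44) = 263120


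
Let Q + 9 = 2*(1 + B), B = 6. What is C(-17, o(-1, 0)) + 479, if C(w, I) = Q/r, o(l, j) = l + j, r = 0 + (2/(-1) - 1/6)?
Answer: 6197/13 ≈ 476.69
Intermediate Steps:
r = -13/6 (r = 0 + (2*(-1) - 1*⅙) = 0 + (-2 - ⅙) = 0 - 13/6 = -13/6 ≈ -2.1667)
Q = 5 (Q = -9 + 2*(1 + 6) = -9 + 2*7 = -9 + 14 = 5)
o(l, j) = j + l
C(w, I) = -30/13 (C(w, I) = 5/(-13/6) = 5*(-6/13) = -30/13)
C(-17, o(-1, 0)) + 479 = -30/13 + 479 = 6197/13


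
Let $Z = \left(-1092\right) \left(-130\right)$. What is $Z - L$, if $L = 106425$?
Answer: $35535$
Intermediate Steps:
$Z = 141960$
$Z - L = 141960 - 106425 = 35535$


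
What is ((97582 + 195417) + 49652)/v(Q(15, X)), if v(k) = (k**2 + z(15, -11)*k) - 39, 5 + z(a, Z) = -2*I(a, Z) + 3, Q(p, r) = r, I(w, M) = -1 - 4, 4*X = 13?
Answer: -1827472/13 ≈ -1.4057e+5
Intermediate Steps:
X = 13/4 (X = (1/4)*13 = 13/4 ≈ 3.2500)
I(w, M) = -5
z(a, Z) = 8 (z(a, Z) = -5 + (-2*(-5) + 3) = -5 + (10 + 3) = -5 + 13 = 8)
v(k) = -39 + k**2 + 8*k (v(k) = (k**2 + 8*k) - 39 = -39 + k**2 + 8*k)
((97582 + 195417) + 49652)/v(Q(15, X)) = ((97582 + 195417) + 49652)/(-39 + (13/4)**2 + 8*(13/4)) = (292999 + 49652)/(-39 + 169/16 + 26) = 342651/(-39/16) = 342651*(-16/39) = -1827472/13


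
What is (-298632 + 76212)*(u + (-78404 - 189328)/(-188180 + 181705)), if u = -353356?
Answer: 2750448566976/35 ≈ 7.8584e+10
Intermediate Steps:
(-298632 + 76212)*(u + (-78404 - 189328)/(-188180 + 181705)) = (-298632 + 76212)*(-353356 + (-78404 - 189328)/(-188180 + 181705)) = -222420*(-353356 - 267732/(-6475)) = -222420*(-353356 - 267732*(-1/6475)) = -222420*(-353356 + 7236/175) = -222420*(-61830064/175) = 2750448566976/35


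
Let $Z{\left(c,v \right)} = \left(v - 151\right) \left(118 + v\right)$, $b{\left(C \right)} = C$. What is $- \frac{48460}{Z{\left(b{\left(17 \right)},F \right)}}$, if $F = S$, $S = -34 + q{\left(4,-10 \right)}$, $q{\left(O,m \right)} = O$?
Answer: $\frac{12115}{3982} \approx 3.0424$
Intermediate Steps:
$S = -30$ ($S = -34 + 4 = -30$)
$F = -30$
$Z{\left(c,v \right)} = \left(-151 + v\right) \left(118 + v\right)$
$- \frac{48460}{Z{\left(b{\left(17 \right)},F \right)}} = - \frac{48460}{-17818 + \left(-30\right)^{2} - -990} = - \frac{48460}{-17818 + 900 + 990} = - \frac{48460}{-15928} = \left(-48460\right) \left(- \frac{1}{15928}\right) = \frac{12115}{3982}$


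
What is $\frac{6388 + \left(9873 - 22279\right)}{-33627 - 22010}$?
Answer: $\frac{102}{943} \approx 0.10817$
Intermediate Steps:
$\frac{6388 + \left(9873 - 22279\right)}{-33627 - 22010} = \frac{6388 - 12406}{-55637} = \left(-6018\right) \left(- \frac{1}{55637}\right) = \frac{102}{943}$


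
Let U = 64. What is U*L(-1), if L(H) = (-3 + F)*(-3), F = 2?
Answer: 192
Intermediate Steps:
L(H) = 3 (L(H) = (-3 + 2)*(-3) = -1*(-3) = 3)
U*L(-1) = 64*3 = 192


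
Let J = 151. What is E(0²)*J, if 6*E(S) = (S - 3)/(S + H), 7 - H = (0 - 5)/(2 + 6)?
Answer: -604/61 ≈ -9.9016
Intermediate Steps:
H = 61/8 (H = 7 - (0 - 5)/(2 + 6) = 7 - (-5)/8 = 7 - 1*(-5/8) = 7 + 5/8 = 61/8 ≈ 7.6250)
E(S) = (-3 + S)/(6*(61/8 + S)) (E(S) = ((S - 3)/(S + 61/8))/6 = ((-3 + S)/(61/8 + S))/6 = (-3 + S)/(6*(61/8 + S)))
E(0²)*J = (4*(-3 + 0²)/(3*(61 + 8*0²)))*151 = (4*(-3 + 0)/(3*(61 + 8*0)))*151 = ((4/3)*(-3)/(61 + 0))*151 = ((4/3)*(-3)/61)*151 = ((4/3)*(1/61)*(-3))*151 = -4/61*151 = -604/61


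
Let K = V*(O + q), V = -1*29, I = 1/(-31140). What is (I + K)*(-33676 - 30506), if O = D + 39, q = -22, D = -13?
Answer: 38640141977/5190 ≈ 7.4451e+6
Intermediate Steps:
I = -1/31140 ≈ -3.2113e-5
O = 26 (O = -13 + 39 = 26)
V = -29
K = -116 (K = -29*(26 - 22) = -29*4 = -116)
(I + K)*(-33676 - 30506) = (-1/31140 - 116)*(-33676 - 30506) = -3612241/31140*(-64182) = 38640141977/5190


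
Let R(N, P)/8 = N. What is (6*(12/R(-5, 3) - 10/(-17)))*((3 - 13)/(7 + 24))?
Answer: -294/527 ≈ -0.55787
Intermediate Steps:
R(N, P) = 8*N
(6*(12/R(-5, 3) - 10/(-17)))*((3 - 13)/(7 + 24)) = (6*(12/((8*(-5))) - 10/(-17)))*((3 - 13)/(7 + 24)) = (6*(12/(-40) - 10*(-1/17)))*(-10/31) = (6*(12*(-1/40) + 10/17))*(-10*1/31) = (6*(-3/10 + 10/17))*(-10/31) = (6*(49/170))*(-10/31) = (147/85)*(-10/31) = -294/527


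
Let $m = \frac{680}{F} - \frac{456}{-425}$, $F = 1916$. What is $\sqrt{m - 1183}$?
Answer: $\frac{i \sqrt{1958705420793}}{40715} \approx 34.374 i$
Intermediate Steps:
$m = \frac{290674}{203575}$ ($m = \frac{680}{1916} - \frac{456}{-425} = 680 \cdot \frac{1}{1916} - - \frac{456}{425} = \frac{170}{479} + \frac{456}{425} = \frac{290674}{203575} \approx 1.4278$)
$\sqrt{m - 1183} = \sqrt{\frac{290674}{203575} - 1183} = \sqrt{- \frac{240538551}{203575}} = \frac{i \sqrt{1958705420793}}{40715}$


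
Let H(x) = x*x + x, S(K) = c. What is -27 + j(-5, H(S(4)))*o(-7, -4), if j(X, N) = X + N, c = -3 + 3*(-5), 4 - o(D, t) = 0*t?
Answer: 1177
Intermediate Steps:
o(D, t) = 4 (o(D, t) = 4 - 0*t = 4 - 1*0 = 4 + 0 = 4)
c = -18 (c = -3 - 15 = -18)
S(K) = -18
H(x) = x + x² (H(x) = x² + x = x + x²)
j(X, N) = N + X
-27 + j(-5, H(S(4)))*o(-7, -4) = -27 + (-18*(1 - 18) - 5)*4 = -27 + (-18*(-17) - 5)*4 = -27 + (306 - 5)*4 = -27 + 301*4 = -27 + 1204 = 1177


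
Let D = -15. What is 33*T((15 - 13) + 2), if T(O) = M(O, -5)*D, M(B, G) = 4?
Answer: -1980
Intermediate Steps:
T(O) = -60 (T(O) = 4*(-15) = -60)
33*T((15 - 13) + 2) = 33*(-60) = -1980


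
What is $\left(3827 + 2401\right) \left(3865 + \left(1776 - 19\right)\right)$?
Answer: $35013816$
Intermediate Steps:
$\left(3827 + 2401\right) \left(3865 + \left(1776 - 19\right)\right) = 6228 \left(3865 + 1757\right) = 6228 \cdot 5622 = 35013816$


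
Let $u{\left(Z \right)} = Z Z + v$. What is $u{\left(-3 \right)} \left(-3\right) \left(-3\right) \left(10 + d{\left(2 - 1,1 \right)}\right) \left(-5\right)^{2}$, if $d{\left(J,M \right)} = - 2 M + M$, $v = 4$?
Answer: $26325$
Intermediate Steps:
$u{\left(Z \right)} = 4 + Z^{2}$ ($u{\left(Z \right)} = Z Z + 4 = Z^{2} + 4 = 4 + Z^{2}$)
$d{\left(J,M \right)} = - M$
$u{\left(-3 \right)} \left(-3\right) \left(-3\right) \left(10 + d{\left(2 - 1,1 \right)}\right) \left(-5\right)^{2} = \left(4 + \left(-3\right)^{2}\right) \left(-3\right) \left(-3\right) \left(10 - 1\right) \left(-5\right)^{2} = \left(4 + 9\right) \left(-3\right) \left(-3\right) \left(10 - 1\right) 25 = 13 \left(-3\right) \left(-3\right) 9 \cdot 25 = \left(-39\right) \left(-3\right) 9 \cdot 25 = 117 \cdot 9 \cdot 25 = 1053 \cdot 25 = 26325$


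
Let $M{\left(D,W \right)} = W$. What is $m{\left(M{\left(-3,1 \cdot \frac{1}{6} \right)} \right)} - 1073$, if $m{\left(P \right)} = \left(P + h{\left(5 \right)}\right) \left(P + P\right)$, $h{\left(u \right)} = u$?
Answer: $- \frac{19283}{18} \approx -1071.3$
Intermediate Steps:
$m{\left(P \right)} = 2 P \left(5 + P\right)$ ($m{\left(P \right)} = \left(P + 5\right) \left(P + P\right) = \left(5 + P\right) 2 P = 2 P \left(5 + P\right)$)
$m{\left(M{\left(-3,1 \cdot \frac{1}{6} \right)} \right)} - 1073 = 2 \cdot 1 \cdot \frac{1}{6} \left(5 + 1 \cdot \frac{1}{6}\right) - 1073 = 2 \cdot \frac{1}{6} \left(5 + \frac{1}{6}\right) - 1073 = 2 \cdot \frac{1}{6} \cdot \frac{31}{6} - 1073 = \frac{31}{18} - 1073 = - \frac{19283}{18}$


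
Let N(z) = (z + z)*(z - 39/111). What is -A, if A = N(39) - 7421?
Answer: 163037/37 ≈ 4406.4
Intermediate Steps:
N(z) = 2*z*(-13/37 + z) (N(z) = (2*z)*(z - 39*1/111) = (2*z)*(z - 13/37) = (2*z)*(-13/37 + z) = 2*z*(-13/37 + z))
A = -163037/37 (A = (2/37)*39*(-13 + 37*39) - 7421 = (2/37)*39*(-13 + 1443) - 7421 = (2/37)*39*1430 - 7421 = 111540/37 - 7421 = -163037/37 ≈ -4406.4)
-A = -1*(-163037/37) = 163037/37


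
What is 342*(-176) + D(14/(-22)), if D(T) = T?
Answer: -662119/11 ≈ -60193.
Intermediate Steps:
342*(-176) + D(14/(-22)) = 342*(-176) + 14/(-22) = -60192 + 14*(-1/22) = -60192 - 7/11 = -662119/11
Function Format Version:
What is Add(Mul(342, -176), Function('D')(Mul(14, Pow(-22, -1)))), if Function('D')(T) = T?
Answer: Rational(-662119, 11) ≈ -60193.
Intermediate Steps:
Add(Mul(342, -176), Function('D')(Mul(14, Pow(-22, -1)))) = Add(Mul(342, -176), Mul(14, Pow(-22, -1))) = Add(-60192, Mul(14, Rational(-1, 22))) = Add(-60192, Rational(-7, 11)) = Rational(-662119, 11)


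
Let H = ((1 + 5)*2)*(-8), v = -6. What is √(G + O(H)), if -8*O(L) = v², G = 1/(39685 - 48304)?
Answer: I*√7912446/1326 ≈ 2.1213*I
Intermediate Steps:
G = -1/8619 (G = 1/(-8619) = -1/8619 ≈ -0.00011602)
H = -96 (H = (6*2)*(-8) = 12*(-8) = -96)
O(L) = -9/2 (O(L) = -⅛*(-6)² = -⅛*36 = -9/2)
√(G + O(H)) = √(-1/8619 - 9/2) = √(-77573/17238) = I*√7912446/1326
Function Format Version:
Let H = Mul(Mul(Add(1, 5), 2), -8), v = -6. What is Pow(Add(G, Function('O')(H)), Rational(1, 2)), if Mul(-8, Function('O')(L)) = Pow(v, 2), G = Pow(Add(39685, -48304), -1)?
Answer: Mul(Rational(1, 1326), I, Pow(7912446, Rational(1, 2))) ≈ Mul(2.1213, I)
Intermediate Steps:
G = Rational(-1, 8619) (G = Pow(-8619, -1) = Rational(-1, 8619) ≈ -0.00011602)
H = -96 (H = Mul(Mul(6, 2), -8) = Mul(12, -8) = -96)
Function('O')(L) = Rational(-9, 2) (Function('O')(L) = Mul(Rational(-1, 8), Pow(-6, 2)) = Mul(Rational(-1, 8), 36) = Rational(-9, 2))
Pow(Add(G, Function('O')(H)), Rational(1, 2)) = Pow(Add(Rational(-1, 8619), Rational(-9, 2)), Rational(1, 2)) = Pow(Rational(-77573, 17238), Rational(1, 2)) = Mul(Rational(1, 1326), I, Pow(7912446, Rational(1, 2)))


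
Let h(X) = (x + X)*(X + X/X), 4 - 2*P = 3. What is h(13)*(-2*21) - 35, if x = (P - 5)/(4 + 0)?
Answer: -14035/2 ≈ -7017.5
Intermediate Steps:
P = ½ (P = 2 - ½*3 = 2 - 3/2 = ½ ≈ 0.50000)
x = -9/8 (x = (½ - 5)/(4 + 0) = -9/2/4 = -9/2*¼ = -9/8 ≈ -1.1250)
h(X) = (1 + X)*(-9/8 + X) (h(X) = (-9/8 + X)*(X + X/X) = (-9/8 + X)*(X + 1) = (-9/8 + X)*(1 + X) = (1 + X)*(-9/8 + X))
h(13)*(-2*21) - 35 = (-9/8 + 13² - ⅛*13)*(-2*21) - 35 = (-9/8 + 169 - 13/8)*(-42) - 35 = (665/4)*(-42) - 35 = -13965/2 - 35 = -14035/2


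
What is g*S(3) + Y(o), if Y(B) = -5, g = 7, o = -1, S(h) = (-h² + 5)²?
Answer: 107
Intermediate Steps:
S(h) = (5 - h²)²
g*S(3) + Y(o) = 7*(-5 + 3²)² - 5 = 7*(-5 + 9)² - 5 = 7*4² - 5 = 7*16 - 5 = 112 - 5 = 107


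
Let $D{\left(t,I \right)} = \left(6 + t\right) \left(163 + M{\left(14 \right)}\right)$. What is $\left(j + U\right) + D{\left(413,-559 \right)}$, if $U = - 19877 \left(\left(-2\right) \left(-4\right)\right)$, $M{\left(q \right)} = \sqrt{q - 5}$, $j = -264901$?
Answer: $-354363$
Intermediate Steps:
$M{\left(q \right)} = \sqrt{-5 + q}$
$D{\left(t,I \right)} = 996 + 166 t$ ($D{\left(t,I \right)} = \left(6 + t\right) \left(163 + \sqrt{-5 + 14}\right) = \left(6 + t\right) \left(163 + \sqrt{9}\right) = \left(6 + t\right) \left(163 + 3\right) = \left(6 + t\right) 166 = 996 + 166 t$)
$U = -159016$ ($U = \left(-19877\right) 8 = -159016$)
$\left(j + U\right) + D{\left(413,-559 \right)} = \left(-264901 - 159016\right) + \left(996 + 166 \cdot 413\right) = -423917 + \left(996 + 68558\right) = -423917 + 69554 = -354363$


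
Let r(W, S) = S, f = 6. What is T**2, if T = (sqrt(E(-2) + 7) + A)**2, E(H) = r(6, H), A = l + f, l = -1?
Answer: (5 + sqrt(5))**4 ≈ 2741.6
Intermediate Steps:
A = 5 (A = -1 + 6 = 5)
E(H) = H
T = (5 + sqrt(5))**2 (T = (sqrt(-2 + 7) + 5)**2 = (sqrt(5) + 5)**2 = (5 + sqrt(5))**2 ≈ 52.361)
T**2 = ((5 + sqrt(5))**2)**2 = (5 + sqrt(5))**4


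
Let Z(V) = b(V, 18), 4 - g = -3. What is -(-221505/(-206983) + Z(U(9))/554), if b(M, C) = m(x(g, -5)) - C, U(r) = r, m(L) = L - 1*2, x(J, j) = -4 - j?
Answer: -118781093/114668582 ≈ -1.0359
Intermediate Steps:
g = 7 (g = 4 - 1*(-3) = 4 + 3 = 7)
m(L) = -2 + L (m(L) = L - 2 = -2 + L)
b(M, C) = -1 - C (b(M, C) = (-2 + (-4 - 1*(-5))) - C = (-2 + (-4 + 5)) - C = (-2 + 1) - C = -1 - C)
Z(V) = -19 (Z(V) = -1 - 1*18 = -1 - 18 = -19)
-(-221505/(-206983) + Z(U(9))/554) = -(-221505/(-206983) - 19/554) = -(-221505*(-1/206983) - 19*1/554) = -(221505/206983 - 19/554) = -1*118781093/114668582 = -118781093/114668582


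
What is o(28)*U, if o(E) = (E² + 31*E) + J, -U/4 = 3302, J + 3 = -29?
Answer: -21396960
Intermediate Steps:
J = -32 (J = -3 - 29 = -32)
U = -13208 (U = -4*3302 = -13208)
o(E) = -32 + E² + 31*E (o(E) = (E² + 31*E) - 32 = -32 + E² + 31*E)
o(28)*U = (-32 + 28² + 31*28)*(-13208) = (-32 + 784 + 868)*(-13208) = 1620*(-13208) = -21396960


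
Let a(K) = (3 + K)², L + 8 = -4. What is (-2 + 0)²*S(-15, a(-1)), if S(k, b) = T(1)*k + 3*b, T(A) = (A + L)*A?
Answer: 708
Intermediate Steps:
L = -12 (L = -8 - 4 = -12)
T(A) = A*(-12 + A) (T(A) = (A - 12)*A = (-12 + A)*A = A*(-12 + A))
S(k, b) = -11*k + 3*b (S(k, b) = (1*(-12 + 1))*k + 3*b = (1*(-11))*k + 3*b = -11*k + 3*b)
(-2 + 0)²*S(-15, a(-1)) = (-2 + 0)²*(-11*(-15) + 3*(3 - 1)²) = (-2)²*(165 + 3*2²) = 4*(165 + 3*4) = 4*(165 + 12) = 4*177 = 708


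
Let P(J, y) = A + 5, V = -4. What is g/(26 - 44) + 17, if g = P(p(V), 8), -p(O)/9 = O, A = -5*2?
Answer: 311/18 ≈ 17.278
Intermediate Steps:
A = -10
p(O) = -9*O
P(J, y) = -5 (P(J, y) = -10 + 5 = -5)
g = -5
g/(26 - 44) + 17 = -5/(26 - 44) + 17 = -5/(-18) + 17 = -1/18*(-5) + 17 = 5/18 + 17 = 311/18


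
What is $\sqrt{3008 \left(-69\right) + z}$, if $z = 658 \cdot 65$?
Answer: $i \sqrt{164782} \approx 405.93 i$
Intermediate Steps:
$z = 42770$
$\sqrt{3008 \left(-69\right) + z} = \sqrt{3008 \left(-69\right) + 42770} = \sqrt{-207552 + 42770} = \sqrt{-164782} = i \sqrt{164782}$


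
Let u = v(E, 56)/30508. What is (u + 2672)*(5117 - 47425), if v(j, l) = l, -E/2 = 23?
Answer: -862209878264/7627 ≈ -1.1305e+8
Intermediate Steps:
E = -46 (E = -2*23 = -46)
u = 14/7627 (u = 56/30508 = 56*(1/30508) = 14/7627 ≈ 0.0018356)
(u + 2672)*(5117 - 47425) = (14/7627 + 2672)*(5117 - 47425) = (20379358/7627)*(-42308) = -862209878264/7627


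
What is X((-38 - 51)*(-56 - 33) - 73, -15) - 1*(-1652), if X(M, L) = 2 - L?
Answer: 1669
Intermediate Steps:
X((-38 - 51)*(-56 - 33) - 73, -15) - 1*(-1652) = (2 - 1*(-15)) - 1*(-1652) = (2 + 15) + 1652 = 17 + 1652 = 1669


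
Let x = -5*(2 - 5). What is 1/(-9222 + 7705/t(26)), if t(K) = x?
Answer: -3/26125 ≈ -0.00011483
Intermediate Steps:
x = 15 (x = -5*(-3) = 15)
t(K) = 15
1/(-9222 + 7705/t(26)) = 1/(-9222 + 7705/15) = 1/(-9222 + 7705*(1/15)) = 1/(-9222 + 1541/3) = 1/(-26125/3) = -3/26125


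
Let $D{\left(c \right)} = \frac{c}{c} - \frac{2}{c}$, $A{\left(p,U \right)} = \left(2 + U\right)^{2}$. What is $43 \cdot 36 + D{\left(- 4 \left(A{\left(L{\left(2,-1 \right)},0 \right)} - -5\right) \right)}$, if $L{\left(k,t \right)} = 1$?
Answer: $\frac{27883}{18} \approx 1549.1$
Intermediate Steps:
$D{\left(c \right)} = 1 - \frac{2}{c}$
$43 \cdot 36 + D{\left(- 4 \left(A{\left(L{\left(2,-1 \right)},0 \right)} - -5\right) \right)} = 43 \cdot 36 + \frac{-2 - 4 \left(\left(2 + 0\right)^{2} - -5\right)}{\left(-4\right) \left(\left(2 + 0\right)^{2} - -5\right)} = 1548 + \frac{-2 - 4 \left(2^{2} + 5\right)}{\left(-4\right) \left(2^{2} + 5\right)} = 1548 + \frac{-2 - 4 \left(4 + 5\right)}{\left(-4\right) \left(4 + 5\right)} = 1548 + \frac{-2 - 36}{\left(-4\right) 9} = 1548 + \frac{-2 - 36}{-36} = 1548 - - \frac{19}{18} = 1548 + \frac{19}{18} = \frac{27883}{18}$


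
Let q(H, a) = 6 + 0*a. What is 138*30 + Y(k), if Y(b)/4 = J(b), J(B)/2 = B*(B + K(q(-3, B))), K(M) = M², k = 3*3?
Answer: 7380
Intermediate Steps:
k = 9
q(H, a) = 6 (q(H, a) = 6 + 0 = 6)
J(B) = 2*B*(36 + B) (J(B) = 2*(B*(B + 6²)) = 2*(B*(B + 36)) = 2*(B*(36 + B)) = 2*B*(36 + B))
Y(b) = 8*b*(36 + b) (Y(b) = 4*(2*b*(36 + b)) = 8*b*(36 + b))
138*30 + Y(k) = 138*30 + 8*9*(36 + 9) = 4140 + 8*9*45 = 4140 + 3240 = 7380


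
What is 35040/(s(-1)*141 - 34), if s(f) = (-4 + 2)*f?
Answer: 4380/31 ≈ 141.29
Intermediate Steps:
s(f) = -2*f
35040/(s(-1)*141 - 34) = 35040/(-2*(-1)*141 - 34) = 35040/(2*141 - 34) = 35040/(282 - 34) = 35040/248 = 35040*(1/248) = 4380/31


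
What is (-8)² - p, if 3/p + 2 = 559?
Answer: 35645/557 ≈ 63.995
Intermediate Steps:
p = 3/557 (p = 3/(-2 + 559) = 3/557 ≈ 0.0053860)
(-8)² - p = (-8)² - 1*3/557 = 64 - 3/557 = 35645/557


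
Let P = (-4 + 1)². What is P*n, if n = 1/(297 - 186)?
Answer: 3/37 ≈ 0.081081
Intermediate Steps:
n = 1/111 ≈ 0.0090090
P = 9 (P = (-3)² = 9)
P*n = 9*(1/111) = 3/37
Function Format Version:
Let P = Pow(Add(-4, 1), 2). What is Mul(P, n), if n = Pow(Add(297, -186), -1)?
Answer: Rational(3, 37) ≈ 0.081081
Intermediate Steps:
n = Rational(1, 111) (n = Pow(111, -1) = Rational(1, 111) ≈ 0.0090090)
P = 9 (P = Pow(-3, 2) = 9)
Mul(P, n) = Mul(9, Rational(1, 111)) = Rational(3, 37)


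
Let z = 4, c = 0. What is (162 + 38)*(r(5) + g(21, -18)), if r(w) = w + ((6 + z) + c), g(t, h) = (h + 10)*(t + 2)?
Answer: -33800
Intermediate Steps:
g(t, h) = (2 + t)*(10 + h) (g(t, h) = (10 + h)*(2 + t) = (2 + t)*(10 + h))
r(w) = 10 + w (r(w) = w + ((6 + 4) + 0) = w + (10 + 0) = w + 10 = 10 + w)
(162 + 38)*(r(5) + g(21, -18)) = (162 + 38)*((10 + 5) + (20 + 2*(-18) + 10*21 - 18*21)) = 200*(15 + (20 - 36 + 210 - 378)) = 200*(15 - 184) = 200*(-169) = -33800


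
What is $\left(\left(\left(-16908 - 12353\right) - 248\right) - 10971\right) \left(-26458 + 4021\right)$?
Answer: $908249760$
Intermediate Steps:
$\left(\left(\left(-16908 - 12353\right) - 248\right) - 10971\right) \left(-26458 + 4021\right) = \left(\left(-29261 - 248\right) - 10971\right) \left(-22437\right) = \left(-29509 - 10971\right) \left(-22437\right) = \left(-40480\right) \left(-22437\right) = 908249760$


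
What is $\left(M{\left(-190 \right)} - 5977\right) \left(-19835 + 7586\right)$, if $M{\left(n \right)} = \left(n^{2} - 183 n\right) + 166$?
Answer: $-796907691$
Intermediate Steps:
$M{\left(n \right)} = 166 + n^{2} - 183 n$
$\left(M{\left(-190 \right)} - 5977\right) \left(-19835 + 7586\right) = \left(\left(166 + \left(-190\right)^{2} - -34770\right) - 5977\right) \left(-19835 + 7586\right) = \left(\left(166 + 36100 + 34770\right) - 5977\right) \left(-12249\right) = \left(71036 - 5977\right) \left(-12249\right) = 65059 \left(-12249\right) = -796907691$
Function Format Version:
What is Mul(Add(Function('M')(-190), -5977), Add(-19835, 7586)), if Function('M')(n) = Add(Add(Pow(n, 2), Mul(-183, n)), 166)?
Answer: -796907691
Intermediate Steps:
Function('M')(n) = Add(166, Pow(n, 2), Mul(-183, n))
Mul(Add(Function('M')(-190), -5977), Add(-19835, 7586)) = Mul(Add(Add(166, Pow(-190, 2), Mul(-183, -190)), -5977), Add(-19835, 7586)) = Mul(Add(Add(166, 36100, 34770), -5977), -12249) = Mul(Add(71036, -5977), -12249) = Mul(65059, -12249) = -796907691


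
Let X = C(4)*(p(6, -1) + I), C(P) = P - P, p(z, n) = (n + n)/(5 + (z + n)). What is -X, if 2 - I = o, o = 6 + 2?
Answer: 0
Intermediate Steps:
o = 8
p(z, n) = 2*n/(5 + n + z) (p(z, n) = (2*n)/(5 + (n + z)) = (2*n)/(5 + n + z) = 2*n/(5 + n + z))
I = -6 (I = 2 - 1*8 = 2 - 8 = -6)
C(P) = 0
X = 0 (X = 0*(2*(-1)/(5 - 1 + 6) - 6) = 0*(2*(-1)/10 - 6) = 0*(2*(-1)*(⅒) - 6) = 0*(-⅕ - 6) = 0*(-31/5) = 0)
-X = -1*0 = 0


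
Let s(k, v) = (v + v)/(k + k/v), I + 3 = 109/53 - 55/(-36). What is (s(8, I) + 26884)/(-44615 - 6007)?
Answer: -620256417049/1167927295392 ≈ -0.53107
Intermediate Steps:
I = 1115/1908 (I = -3 + (109/53 - 55/(-36)) = -3 + (109*(1/53) - 55*(-1/36)) = -3 + (109/53 + 55/36) = -3 + 6839/1908 = 1115/1908 ≈ 0.58438)
s(k, v) = 2*v/(k + k/v) (s(k, v) = (2*v)/(k + k/v) = 2*v/(k + k/v))
(s(8, I) + 26884)/(-44615 - 6007) = (2*(1115/1908)²/(8*(1 + 1115/1908)) + 26884)/(-44615 - 6007) = (2*(⅛)*(1243225/3640464)/(3023/1908) + 26884)/(-50622) = (2*(⅛)*(1243225/3640464)*(1908/3023) + 26884)*(-1/50622) = (1243225/23071536 + 26884)*(-1/50622) = (620256417049/23071536)*(-1/50622) = -620256417049/1167927295392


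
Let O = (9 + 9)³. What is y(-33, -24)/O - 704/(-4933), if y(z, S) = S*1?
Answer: 166139/1198719 ≈ 0.13860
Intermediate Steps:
y(z, S) = S
O = 5832 (O = 18³ = 5832)
y(-33, -24)/O - 704/(-4933) = -24/5832 - 704/(-4933) = -24*1/5832 - 704*(-1/4933) = -1/243 + 704/4933 = 166139/1198719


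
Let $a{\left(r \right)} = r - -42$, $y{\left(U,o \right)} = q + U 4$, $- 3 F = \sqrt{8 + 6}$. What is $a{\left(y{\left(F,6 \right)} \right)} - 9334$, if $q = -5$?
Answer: $-9297 - \frac{4 \sqrt{14}}{3} \approx -9302.0$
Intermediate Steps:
$F = - \frac{\sqrt{14}}{3}$ ($F = - \frac{\sqrt{8 + 6}}{3} = - \frac{\sqrt{14}}{3} \approx -1.2472$)
$y{\left(U,o \right)} = -5 + 4 U$ ($y{\left(U,o \right)} = -5 + U 4 = -5 + 4 U$)
$a{\left(r \right)} = 42 + r$ ($a{\left(r \right)} = r + 42 = 42 + r$)
$a{\left(y{\left(F,6 \right)} \right)} - 9334 = \left(42 - \left(5 - 4 \left(- \frac{\sqrt{14}}{3}\right)\right)\right) - 9334 = \left(42 - \left(5 + \frac{4 \sqrt{14}}{3}\right)\right) - 9334 = \left(37 - \frac{4 \sqrt{14}}{3}\right) - 9334 = -9297 - \frac{4 \sqrt{14}}{3}$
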